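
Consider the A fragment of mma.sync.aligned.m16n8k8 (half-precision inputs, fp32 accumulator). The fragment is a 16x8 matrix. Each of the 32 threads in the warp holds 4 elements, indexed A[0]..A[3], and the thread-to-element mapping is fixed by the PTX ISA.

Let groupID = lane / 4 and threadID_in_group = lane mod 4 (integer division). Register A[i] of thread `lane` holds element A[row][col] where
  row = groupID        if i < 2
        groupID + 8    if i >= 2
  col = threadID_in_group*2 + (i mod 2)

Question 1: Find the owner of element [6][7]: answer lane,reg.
27,1

r=6->g=6,rb=0  c=7->t=3,b0=1
L=6*4+3=27  i=0*2+1=1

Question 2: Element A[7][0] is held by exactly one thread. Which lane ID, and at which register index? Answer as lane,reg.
28,0

r: 7->gid=7,r8=0  c: 0->tid=0,i&1=0
L=7*4+0=28  i=0*2+0=0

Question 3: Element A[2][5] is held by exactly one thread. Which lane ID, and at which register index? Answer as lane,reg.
10,1

r:2=>grp=2,rB=0  c:5=>tig=2,lo=1
L=2*4+2=10  i=0*2+1=1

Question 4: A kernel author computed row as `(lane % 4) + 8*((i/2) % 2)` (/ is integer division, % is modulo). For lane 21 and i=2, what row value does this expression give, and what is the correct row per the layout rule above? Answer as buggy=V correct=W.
buggy=9 correct=13

`(lane % 4) + 8*((i/2) % 2)`[21,2]->9
21: g=5,t=1
[2] (5+8,1*2+0) = (13,2)
row: 9 vs 13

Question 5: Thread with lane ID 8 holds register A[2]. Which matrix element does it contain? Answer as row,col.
8: G=2,T=0
[2] (2+8,0*2+0) = (10,0)

10,0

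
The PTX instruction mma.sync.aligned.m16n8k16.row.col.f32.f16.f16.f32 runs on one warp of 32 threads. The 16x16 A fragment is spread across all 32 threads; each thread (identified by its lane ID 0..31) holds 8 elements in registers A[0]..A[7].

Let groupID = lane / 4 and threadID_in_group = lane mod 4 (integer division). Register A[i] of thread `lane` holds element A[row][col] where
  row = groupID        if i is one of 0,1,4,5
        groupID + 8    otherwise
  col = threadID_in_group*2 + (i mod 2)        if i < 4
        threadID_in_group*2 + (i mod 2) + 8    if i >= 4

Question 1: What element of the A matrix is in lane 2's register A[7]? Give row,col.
8,13

L=2⇒gr=2>>2=0, th=2&3=2
[7]⇒row 0+8=8  col 2·2+1+8=13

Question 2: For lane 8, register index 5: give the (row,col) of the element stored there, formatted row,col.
lane 8: gr=2 (8/4), th=0 (8%4)
i=5: r=2+0=2, c=0*2+1+8=9

2,9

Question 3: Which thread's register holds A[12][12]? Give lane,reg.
r=12⇒gr=4,Rb=1  c=12⇒Cb=1,th=2,odd=0
L=4*4+2=18  i=1*4+1*2+0=6

18,6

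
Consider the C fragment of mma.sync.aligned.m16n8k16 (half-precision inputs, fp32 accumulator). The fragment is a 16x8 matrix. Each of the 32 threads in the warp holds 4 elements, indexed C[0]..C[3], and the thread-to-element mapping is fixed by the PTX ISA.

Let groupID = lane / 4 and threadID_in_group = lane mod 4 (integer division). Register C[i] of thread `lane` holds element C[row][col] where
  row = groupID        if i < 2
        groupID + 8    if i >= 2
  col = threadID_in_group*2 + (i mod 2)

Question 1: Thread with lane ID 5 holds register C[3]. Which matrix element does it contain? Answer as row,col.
lane 5: gid=1 (5/4), tid=1 (5%4)
i=3: r=1+8=9, c=1*2+1=3

9,3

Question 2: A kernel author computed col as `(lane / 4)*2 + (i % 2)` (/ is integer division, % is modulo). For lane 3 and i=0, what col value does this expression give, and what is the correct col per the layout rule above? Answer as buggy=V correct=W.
`(lane / 4)*2 + (i % 2)`[3,0]->0
lane 3: g=0 (3/4), t=3 (3%4)
i=0: r=0+0=0, c=3*2+0=6
col: 0 vs 6

buggy=0 correct=6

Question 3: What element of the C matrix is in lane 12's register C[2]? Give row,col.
L=12→G=12>>2=3, T=12&3=0
[2]→row 3+8=11  col 0·2+0=0

11,0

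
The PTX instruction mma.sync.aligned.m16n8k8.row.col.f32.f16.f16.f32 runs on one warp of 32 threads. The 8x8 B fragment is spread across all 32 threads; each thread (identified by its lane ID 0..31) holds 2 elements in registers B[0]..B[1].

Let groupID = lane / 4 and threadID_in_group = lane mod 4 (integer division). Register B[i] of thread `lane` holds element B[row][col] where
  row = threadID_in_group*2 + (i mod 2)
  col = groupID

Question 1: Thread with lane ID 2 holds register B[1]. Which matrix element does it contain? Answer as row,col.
5,0

lane 2: gr=0 (2/4), th=2 (2%4)
i=1: r=2*2+1=5, c=gr=0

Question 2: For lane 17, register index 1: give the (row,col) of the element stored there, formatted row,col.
17: g=4,t=1
[1] (1*2+1,4) = (3,4)

3,4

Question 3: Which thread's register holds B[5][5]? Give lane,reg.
22,1

c: 5->gid=5  r: 5->tid=2,i&1=1
L=5*4+2=22  i=1=1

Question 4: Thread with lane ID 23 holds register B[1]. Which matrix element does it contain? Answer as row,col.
23: G=5,T=3
[1] (3*2+1,5) = (7,5)

7,5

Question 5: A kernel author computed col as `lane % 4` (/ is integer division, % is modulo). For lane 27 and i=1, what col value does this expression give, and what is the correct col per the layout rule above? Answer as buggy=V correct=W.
`lane % 4`[27,1]->3
L=27->gid=27>>2=6, tid=27&3=3
[1]->row 3·2+1=7  col gid=6
col: 3 vs 6

buggy=3 correct=6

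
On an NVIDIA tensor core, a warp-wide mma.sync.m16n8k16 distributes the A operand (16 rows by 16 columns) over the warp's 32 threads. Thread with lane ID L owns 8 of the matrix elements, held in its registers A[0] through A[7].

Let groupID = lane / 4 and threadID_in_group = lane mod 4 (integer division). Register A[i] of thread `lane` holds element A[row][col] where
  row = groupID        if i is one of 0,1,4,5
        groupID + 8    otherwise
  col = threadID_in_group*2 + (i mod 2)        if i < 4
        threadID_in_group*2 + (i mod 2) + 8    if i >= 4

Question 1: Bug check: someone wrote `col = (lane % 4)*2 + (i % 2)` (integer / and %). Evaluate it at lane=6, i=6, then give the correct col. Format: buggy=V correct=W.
`(lane % 4)*2 + (i % 2)`[6,6]->4
lane 6->6/4=1, 6 mod 4=2
i=6  r:1+8->9  c:2·2+0+8->12
col: 4 vs 12

buggy=4 correct=12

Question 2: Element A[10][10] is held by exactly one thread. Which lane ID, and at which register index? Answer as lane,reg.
9,6

r=10→G=2,rhi=1  c=10→chi=1,T=1,p=0
L=2*4+1=9  i=1*4+1*2+0=6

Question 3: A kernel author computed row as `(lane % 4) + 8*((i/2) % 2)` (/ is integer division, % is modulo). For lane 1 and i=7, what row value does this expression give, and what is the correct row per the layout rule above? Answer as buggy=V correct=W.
buggy=9 correct=8

`(lane % 4) + 8*((i/2) % 2)`[1,7]->9
lane 1->1/4=0, 1 mod 4=1
i=7  r:0+8->8  c:2·1+1+8->11
row: 9 vs 8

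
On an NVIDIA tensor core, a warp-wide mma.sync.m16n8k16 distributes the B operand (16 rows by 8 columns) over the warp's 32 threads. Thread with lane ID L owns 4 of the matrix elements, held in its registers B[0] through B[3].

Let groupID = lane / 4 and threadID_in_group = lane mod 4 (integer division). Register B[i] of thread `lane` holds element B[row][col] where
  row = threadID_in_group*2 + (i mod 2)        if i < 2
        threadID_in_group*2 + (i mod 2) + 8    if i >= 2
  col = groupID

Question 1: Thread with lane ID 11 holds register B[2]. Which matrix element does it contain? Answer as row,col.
L=11→G=11>>2=2, T=11&3=3
[2]→row 3·2+0+8=14  col G=2

14,2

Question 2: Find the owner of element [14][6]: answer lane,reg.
c:6=>grp=6  r:14=>rB=1,tig=3,lo=0
L=6*4+3=27  i=1*2+0=2

27,2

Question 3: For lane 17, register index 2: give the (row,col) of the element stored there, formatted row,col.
10,4

L=17->g=17>>2=4, t=17&3=1
[2]->row 1·2+0+8=10  col g=4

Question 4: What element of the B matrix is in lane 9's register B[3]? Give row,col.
L=9->g=9>>2=2, t=9&3=1
[3]->row 1·2+1+8=11  col g=2

11,2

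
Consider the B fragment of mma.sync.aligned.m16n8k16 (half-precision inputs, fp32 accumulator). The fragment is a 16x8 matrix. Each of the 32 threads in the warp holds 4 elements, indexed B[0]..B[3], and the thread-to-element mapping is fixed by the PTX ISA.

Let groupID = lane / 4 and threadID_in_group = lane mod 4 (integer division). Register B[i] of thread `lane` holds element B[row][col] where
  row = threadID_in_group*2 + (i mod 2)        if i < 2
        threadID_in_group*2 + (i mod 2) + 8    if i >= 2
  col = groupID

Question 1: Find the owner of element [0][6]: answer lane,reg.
24,0

c=6→G=6  r=0→rhi=0,T=0,p=0
L=6*4+0=24  i=0*2+0=0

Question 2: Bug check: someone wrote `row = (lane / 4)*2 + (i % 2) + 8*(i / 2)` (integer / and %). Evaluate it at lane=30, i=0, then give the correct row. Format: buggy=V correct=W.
buggy=14 correct=4

`(lane / 4)*2 + (i % 2) + 8*(i / 2)`[30,0]=>14
lane 30: grp=7 (30/4), tig=2 (30%4)
i=0: r=2*2+0+0=4, c=grp=7
row: 14 vs 4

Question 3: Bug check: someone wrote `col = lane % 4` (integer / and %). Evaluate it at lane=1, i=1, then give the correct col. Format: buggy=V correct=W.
buggy=1 correct=0

`lane % 4`[1,1]->1
1: gid=0,tid=1
[1] (1*2+1+0,0) = (3,0)
col: 1 vs 0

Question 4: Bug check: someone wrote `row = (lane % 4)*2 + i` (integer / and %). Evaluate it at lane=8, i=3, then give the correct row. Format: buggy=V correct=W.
`(lane % 4)*2 + i`[8,3]→3
L=8→G=8>>2=2, T=8&3=0
[3]→row 0·2+1+8=9  col G=2
row: 3 vs 9

buggy=3 correct=9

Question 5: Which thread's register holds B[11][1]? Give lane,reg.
5,3

c: 1->gid=1  r: 11->r8=1,tid=1,i&1=1
L=1*4+1=5  i=1*2+1=3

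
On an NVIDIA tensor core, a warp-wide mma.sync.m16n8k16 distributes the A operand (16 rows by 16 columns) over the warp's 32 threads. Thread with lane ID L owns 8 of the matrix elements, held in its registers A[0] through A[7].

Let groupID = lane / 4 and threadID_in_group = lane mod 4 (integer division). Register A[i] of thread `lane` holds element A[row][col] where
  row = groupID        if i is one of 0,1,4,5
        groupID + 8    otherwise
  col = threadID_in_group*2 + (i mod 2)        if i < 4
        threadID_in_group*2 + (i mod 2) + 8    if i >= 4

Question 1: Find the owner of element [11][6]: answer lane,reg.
r:11=>grp=3,rB=1  c:6=>cB=0,tig=3,lo=0
L=3*4+3=15  i=0*4+1*2+0=2

15,2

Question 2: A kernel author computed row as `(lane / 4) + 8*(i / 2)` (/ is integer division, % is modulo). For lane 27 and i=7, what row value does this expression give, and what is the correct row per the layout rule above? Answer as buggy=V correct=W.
buggy=30 correct=14

`(lane / 4) + 8*(i / 2)`[27,7]⇒30
L=27⇒gr=27>>2=6, th=27&3=3
[7]⇒row 6+8=14  col 3·2+1+8=15
row: 30 vs 14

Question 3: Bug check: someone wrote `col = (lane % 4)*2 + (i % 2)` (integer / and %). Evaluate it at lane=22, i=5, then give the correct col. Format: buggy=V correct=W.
buggy=5 correct=13

`(lane % 4)*2 + (i % 2)`[22,5]→5
lane 22: G=5 (22/4), T=2 (22%4)
i=5: r=5+0=5, c=2*2+1+8=13
col: 5 vs 13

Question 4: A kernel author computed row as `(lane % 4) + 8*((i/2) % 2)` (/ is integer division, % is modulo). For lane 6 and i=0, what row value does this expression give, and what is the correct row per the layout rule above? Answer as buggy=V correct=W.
buggy=2 correct=1

`(lane % 4) + 8*((i/2) % 2)`[6,0]→2
lane 6→6/4=1, 6 mod 4=2
i=0  r:1+0→1  c:2·2+0+0→4
row: 2 vs 1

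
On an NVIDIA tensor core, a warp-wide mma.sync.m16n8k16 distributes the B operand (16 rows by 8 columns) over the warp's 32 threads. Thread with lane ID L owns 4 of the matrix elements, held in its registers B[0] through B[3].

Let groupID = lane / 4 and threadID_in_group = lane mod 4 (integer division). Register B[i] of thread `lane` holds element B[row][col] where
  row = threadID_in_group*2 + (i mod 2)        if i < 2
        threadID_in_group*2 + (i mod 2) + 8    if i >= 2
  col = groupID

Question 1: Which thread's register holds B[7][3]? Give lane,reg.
15,1

c=3->g=3  r=7->rb=0,t=3,b0=1
L=3*4+3=15  i=0*2+1=1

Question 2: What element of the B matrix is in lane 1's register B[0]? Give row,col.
lane 1⇒1/4=0, 1 mod 4=1
i=0  r:2·1+0+0⇒2  c:0

2,0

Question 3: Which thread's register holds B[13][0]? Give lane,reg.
2,3

c:0=>grp=0  r:13=>rB=1,tig=2,lo=1
L=0*4+2=2  i=1*2+1=3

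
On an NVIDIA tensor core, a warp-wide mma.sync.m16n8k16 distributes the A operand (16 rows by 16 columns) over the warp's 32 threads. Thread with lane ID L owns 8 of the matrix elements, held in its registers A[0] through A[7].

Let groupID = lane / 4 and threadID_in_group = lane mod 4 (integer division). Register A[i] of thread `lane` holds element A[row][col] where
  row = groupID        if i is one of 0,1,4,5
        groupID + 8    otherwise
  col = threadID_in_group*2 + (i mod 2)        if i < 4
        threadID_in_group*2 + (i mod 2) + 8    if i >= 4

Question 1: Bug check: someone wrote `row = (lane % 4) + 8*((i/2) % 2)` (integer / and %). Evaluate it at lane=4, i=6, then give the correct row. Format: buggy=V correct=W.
buggy=8 correct=9

`(lane % 4) + 8*((i/2) % 2)`[4,6]⇒8
lane 4: gr=1 (4/4), th=0 (4%4)
i=6: r=1+8=9, c=0*2+0+8=8
row: 8 vs 9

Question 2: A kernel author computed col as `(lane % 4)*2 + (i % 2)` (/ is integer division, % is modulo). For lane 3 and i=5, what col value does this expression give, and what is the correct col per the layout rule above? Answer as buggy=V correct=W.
`(lane % 4)*2 + (i % 2)`[3,5]=>7
3: grp=0,tig=3
[5] (0+0,3*2+1+8) = (0,15)
col: 7 vs 15

buggy=7 correct=15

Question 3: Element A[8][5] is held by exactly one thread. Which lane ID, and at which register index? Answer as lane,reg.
2,3

r=8->g=0,rb=1  c=5->cb=0,t=2,b0=1
L=0*4+2=2  i=0*4+1*2+1=3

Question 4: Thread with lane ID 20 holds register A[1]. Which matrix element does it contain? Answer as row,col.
5,1

L=20⇒gr=20>>2=5, th=20&3=0
[1]⇒row 5+0=5  col 0·2+1+0=1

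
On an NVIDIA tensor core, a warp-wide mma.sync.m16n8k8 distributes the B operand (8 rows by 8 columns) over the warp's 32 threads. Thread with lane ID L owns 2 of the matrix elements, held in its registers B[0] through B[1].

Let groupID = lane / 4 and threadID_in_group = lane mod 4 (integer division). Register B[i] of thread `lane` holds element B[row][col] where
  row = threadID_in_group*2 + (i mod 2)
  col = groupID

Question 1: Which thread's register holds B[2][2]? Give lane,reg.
9,0

c:2=>grp=2  r:2=>tig=1,lo=0
L=2*4+1=9  i=0=0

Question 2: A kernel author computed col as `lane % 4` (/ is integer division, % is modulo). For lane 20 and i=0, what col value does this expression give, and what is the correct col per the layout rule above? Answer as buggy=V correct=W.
`lane % 4`[20,0]->0
20: g=5,t=0
[0] (0*2+0,5) = (0,5)
col: 0 vs 5

buggy=0 correct=5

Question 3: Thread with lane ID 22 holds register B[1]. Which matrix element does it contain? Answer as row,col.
5,5

lane 22→22/4=5, 22 mod 4=2
i=1  r:2·2+1→5  c:5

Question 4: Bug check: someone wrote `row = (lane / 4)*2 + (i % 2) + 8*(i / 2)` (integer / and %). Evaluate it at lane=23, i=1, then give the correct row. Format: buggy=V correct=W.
buggy=11 correct=7

`(lane / 4)*2 + (i % 2) + 8*(i / 2)`[23,1]->11
L=23->gid=23>>2=5, tid=23&3=3
[1]->row 3·2+1=7  col gid=5
row: 11 vs 7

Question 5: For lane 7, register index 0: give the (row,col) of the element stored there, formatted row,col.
6,1

L=7->g=7>>2=1, t=7&3=3
[0]->row 3·2+0=6  col g=1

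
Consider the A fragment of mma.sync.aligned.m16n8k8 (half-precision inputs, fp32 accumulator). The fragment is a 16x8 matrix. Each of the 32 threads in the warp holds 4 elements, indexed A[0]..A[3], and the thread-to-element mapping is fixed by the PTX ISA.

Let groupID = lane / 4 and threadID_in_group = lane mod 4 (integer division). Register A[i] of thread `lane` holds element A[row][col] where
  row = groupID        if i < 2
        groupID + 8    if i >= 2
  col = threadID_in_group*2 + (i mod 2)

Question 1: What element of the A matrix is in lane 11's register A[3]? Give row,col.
10,7

11: gr=2,th=3
[3] (2+8,3*2+1) = (10,7)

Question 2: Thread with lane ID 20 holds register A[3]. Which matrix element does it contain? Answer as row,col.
lane 20->20/4=5, 20 mod 4=0
i=3  r:5+8->13  c:2·0+1->1

13,1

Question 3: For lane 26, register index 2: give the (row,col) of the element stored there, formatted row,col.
14,4

L=26=>grp=26>>2=6, tig=26&3=2
[2]=>row 6+8=14  col 2·2+0=4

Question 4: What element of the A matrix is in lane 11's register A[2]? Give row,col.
10,6

L=11->gid=11>>2=2, tid=11&3=3
[2]->row 2+8=10  col 3·2+0=6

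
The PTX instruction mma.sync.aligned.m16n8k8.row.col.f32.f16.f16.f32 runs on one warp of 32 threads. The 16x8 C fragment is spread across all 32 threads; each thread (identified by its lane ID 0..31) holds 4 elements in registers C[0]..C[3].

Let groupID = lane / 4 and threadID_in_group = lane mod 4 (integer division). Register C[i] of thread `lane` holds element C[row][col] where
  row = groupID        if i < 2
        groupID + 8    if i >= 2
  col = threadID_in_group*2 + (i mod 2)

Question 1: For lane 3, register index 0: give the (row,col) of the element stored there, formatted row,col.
L=3=>grp=3>>2=0, tig=3&3=3
[0]=>row 0+0=0  col 3·2+0=6

0,6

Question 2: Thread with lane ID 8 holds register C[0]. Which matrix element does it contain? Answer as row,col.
2,0

lane 8->8/4=2, 8 mod 4=0
i=0  r:2+0->2  c:2·0+0->0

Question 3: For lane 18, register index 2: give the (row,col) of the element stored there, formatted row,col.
18: g=4,t=2
[2] (4+8,2*2+0) = (12,4)

12,4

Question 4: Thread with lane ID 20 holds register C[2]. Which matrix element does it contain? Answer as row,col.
lane 20: g=5 (20/4), t=0 (20%4)
i=2: r=5+8=13, c=0*2+0=0

13,0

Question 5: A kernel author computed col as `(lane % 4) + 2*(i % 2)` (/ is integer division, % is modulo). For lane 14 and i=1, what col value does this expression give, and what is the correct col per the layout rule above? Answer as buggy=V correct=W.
buggy=4 correct=5

`(lane % 4) + 2*(i % 2)`[14,1]=>4
lane 14=>14/4=3, 14 mod 4=2
i=1  r:3+0=>3  c:2·2+1=>5
col: 4 vs 5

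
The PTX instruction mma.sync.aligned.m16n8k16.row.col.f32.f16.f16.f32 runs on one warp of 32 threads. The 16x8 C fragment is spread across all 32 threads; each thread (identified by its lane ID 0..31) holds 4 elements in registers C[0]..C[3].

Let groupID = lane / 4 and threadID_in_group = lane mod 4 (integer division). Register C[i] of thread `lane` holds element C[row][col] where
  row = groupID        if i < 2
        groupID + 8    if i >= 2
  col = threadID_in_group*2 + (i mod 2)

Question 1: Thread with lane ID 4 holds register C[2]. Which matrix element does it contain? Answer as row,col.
9,0

lane 4=>4/4=1, 4 mod 4=0
i=2  r:1+8=>9  c:2·0+0=>0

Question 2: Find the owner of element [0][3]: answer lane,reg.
r=0->g=0,rb=0  c=3->t=1,b0=1
L=0*4+1=1  i=0*2+1=1

1,1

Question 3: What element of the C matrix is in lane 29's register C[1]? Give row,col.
29: grp=7,tig=1
[1] (7+0,1*2+1) = (7,3)

7,3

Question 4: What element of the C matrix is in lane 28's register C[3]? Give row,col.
15,1

lane 28=>28/4=7, 28 mod 4=0
i=3  r:7+8=>15  c:2·0+1=>1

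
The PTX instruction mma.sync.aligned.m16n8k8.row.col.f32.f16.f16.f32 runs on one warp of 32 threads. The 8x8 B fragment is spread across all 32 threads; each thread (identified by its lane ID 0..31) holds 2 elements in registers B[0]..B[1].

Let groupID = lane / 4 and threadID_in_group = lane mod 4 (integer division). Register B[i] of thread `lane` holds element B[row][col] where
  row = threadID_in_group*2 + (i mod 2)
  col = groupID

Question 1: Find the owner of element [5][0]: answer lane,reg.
c: 0->gid=0  r: 5->tid=2,i&1=1
L=0*4+2=2  i=1=1

2,1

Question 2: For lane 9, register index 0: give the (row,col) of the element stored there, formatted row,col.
lane 9->9/4=2, 9 mod 4=1
i=0  r:2·1+0->2  c:2

2,2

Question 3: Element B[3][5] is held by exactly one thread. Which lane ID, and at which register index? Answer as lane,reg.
21,1

c:5=>grp=5  r:3=>tig=1,lo=1
L=5*4+1=21  i=1=1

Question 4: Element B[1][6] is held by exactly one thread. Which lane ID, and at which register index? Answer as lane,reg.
24,1

c=6⇒gr=6  r=1⇒th=0,odd=1
L=6*4+0=24  i=1=1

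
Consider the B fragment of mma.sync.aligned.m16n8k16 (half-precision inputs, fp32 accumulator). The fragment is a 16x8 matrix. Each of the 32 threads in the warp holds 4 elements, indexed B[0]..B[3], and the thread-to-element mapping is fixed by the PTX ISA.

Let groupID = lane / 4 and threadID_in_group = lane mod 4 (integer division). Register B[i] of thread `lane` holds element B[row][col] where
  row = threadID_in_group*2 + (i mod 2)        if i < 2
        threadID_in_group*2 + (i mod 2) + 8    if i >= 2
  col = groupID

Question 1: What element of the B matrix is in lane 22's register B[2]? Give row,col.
12,5

lane 22: grp=5 (22/4), tig=2 (22%4)
i=2: r=2*2+0+8=12, c=grp=5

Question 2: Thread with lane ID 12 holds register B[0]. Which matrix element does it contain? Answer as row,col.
0,3

L=12→G=12>>2=3, T=12&3=0
[0]→row 0·2+0+0=0  col G=3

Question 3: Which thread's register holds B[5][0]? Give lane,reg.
c=0→G=0  r=5→rhi=0,T=2,p=1
L=0*4+2=2  i=0*2+1=1

2,1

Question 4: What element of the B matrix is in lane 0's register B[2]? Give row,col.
8,0

L=0=>grp=0>>2=0, tig=0&3=0
[2]=>row 0·2+0+8=8  col grp=0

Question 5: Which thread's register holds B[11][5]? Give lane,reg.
21,3

c=5⇒gr=5  r=11⇒Rb=1,th=1,odd=1
L=5*4+1=21  i=1*2+1=3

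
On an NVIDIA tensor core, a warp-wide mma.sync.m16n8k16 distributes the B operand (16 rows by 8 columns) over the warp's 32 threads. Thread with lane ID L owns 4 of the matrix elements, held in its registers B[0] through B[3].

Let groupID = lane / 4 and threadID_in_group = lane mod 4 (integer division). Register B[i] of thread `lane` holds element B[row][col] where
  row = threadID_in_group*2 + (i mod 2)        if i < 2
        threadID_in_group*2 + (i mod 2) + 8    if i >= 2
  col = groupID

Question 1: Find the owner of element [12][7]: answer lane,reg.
30,2

c=7->g=7  r=12->rb=1,t=2,b0=0
L=7*4+2=30  i=1*2+0=2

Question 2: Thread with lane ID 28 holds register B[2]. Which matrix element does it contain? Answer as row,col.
8,7

28: gid=7,tid=0
[2] (0*2+0+8,7) = (8,7)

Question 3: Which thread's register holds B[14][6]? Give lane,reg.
c=6->g=6  r=14->rb=1,t=3,b0=0
L=6*4+3=27  i=1*2+0=2

27,2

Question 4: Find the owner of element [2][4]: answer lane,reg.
c=4⇒gr=4  r=2⇒Rb=0,th=1,odd=0
L=4*4+1=17  i=0*2+0=0

17,0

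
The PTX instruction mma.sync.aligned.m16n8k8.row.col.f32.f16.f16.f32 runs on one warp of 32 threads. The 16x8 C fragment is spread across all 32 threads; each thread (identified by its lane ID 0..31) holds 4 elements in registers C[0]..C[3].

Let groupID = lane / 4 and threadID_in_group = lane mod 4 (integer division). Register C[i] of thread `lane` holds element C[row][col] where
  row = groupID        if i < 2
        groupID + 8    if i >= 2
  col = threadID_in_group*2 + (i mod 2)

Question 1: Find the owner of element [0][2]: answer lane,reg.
r=0→G=0,rhi=0  c=2→T=1,p=0
L=0*4+1=1  i=0*2+0=0

1,0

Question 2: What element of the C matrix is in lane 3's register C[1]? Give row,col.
0,7

lane 3⇒3/4=0, 3 mod 4=3
i=1  r:0+0⇒0  c:2·3+1⇒7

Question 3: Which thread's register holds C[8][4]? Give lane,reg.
2,2

r=8→G=0,rhi=1  c=4→T=2,p=0
L=0*4+2=2  i=1*2+0=2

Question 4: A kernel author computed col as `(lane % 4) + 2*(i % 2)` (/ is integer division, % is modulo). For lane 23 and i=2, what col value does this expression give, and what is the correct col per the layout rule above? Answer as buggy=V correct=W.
buggy=3 correct=6

`(lane % 4) + 2*(i % 2)`[23,2]->3
lane 23->23/4=5, 23 mod 4=3
i=2  r:5+8->13  c:2·3+0->6
col: 3 vs 6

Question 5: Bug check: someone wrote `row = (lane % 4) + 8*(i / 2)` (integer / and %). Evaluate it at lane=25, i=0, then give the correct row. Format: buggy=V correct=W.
buggy=1 correct=6

`(lane % 4) + 8*(i / 2)`[25,0]=>1
lane 25=>25/4=6, 25 mod 4=1
i=0  r:6+0=>6  c:2·1+0=>2
row: 1 vs 6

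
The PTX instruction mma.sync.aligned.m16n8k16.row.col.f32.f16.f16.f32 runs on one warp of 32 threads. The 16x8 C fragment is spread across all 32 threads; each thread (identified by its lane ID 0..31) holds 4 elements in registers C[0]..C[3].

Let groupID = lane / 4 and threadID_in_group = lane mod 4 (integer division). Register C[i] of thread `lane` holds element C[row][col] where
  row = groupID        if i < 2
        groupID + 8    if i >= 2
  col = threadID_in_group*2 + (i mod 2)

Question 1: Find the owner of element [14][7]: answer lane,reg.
r=14->g=6,rb=1  c=7->t=3,b0=1
L=6*4+3=27  i=1*2+1=3

27,3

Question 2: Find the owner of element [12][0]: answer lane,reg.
16,2

r=12⇒gr=4,Rb=1  c=0⇒th=0,odd=0
L=4*4+0=16  i=1*2+0=2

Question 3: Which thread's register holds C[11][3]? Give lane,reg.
r=11→G=3,rhi=1  c=3→T=1,p=1
L=3*4+1=13  i=1*2+1=3

13,3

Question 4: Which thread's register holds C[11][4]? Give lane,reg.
r: 11->gid=3,r8=1  c: 4->tid=2,i&1=0
L=3*4+2=14  i=1*2+0=2

14,2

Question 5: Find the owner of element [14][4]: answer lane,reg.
26,2

r=14⇒gr=6,Rb=1  c=4⇒th=2,odd=0
L=6*4+2=26  i=1*2+0=2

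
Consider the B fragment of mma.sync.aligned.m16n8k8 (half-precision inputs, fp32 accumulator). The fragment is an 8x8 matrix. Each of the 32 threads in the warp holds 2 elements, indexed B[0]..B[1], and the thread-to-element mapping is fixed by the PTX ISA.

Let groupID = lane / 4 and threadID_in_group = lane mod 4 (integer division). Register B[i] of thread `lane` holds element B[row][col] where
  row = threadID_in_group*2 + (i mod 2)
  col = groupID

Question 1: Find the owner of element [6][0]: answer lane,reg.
c:0=>grp=0  r:6=>tig=3,lo=0
L=0*4+3=3  i=0=0

3,0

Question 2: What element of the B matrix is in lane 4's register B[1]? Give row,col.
1,1

lane 4: gr=1 (4/4), th=0 (4%4)
i=1: r=0*2+1=1, c=gr=1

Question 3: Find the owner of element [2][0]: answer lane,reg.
c=0⇒gr=0  r=2⇒th=1,odd=0
L=0*4+1=1  i=0=0

1,0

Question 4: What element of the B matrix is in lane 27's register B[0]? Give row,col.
27: G=6,T=3
[0] (3*2+0,6) = (6,6)

6,6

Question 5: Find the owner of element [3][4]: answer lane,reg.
c: 4->gid=4  r: 3->tid=1,i&1=1
L=4*4+1=17  i=1=1

17,1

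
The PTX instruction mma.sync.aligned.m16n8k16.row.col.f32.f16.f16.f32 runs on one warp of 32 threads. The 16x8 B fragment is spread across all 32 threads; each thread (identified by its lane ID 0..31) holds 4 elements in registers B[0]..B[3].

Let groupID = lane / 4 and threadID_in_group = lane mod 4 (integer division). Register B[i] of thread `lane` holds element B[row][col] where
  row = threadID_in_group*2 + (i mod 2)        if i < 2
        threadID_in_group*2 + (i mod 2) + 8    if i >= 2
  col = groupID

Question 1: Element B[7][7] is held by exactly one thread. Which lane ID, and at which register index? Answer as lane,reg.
31,1

c=7->g=7  r=7->rb=0,t=3,b0=1
L=7*4+3=31  i=0*2+1=1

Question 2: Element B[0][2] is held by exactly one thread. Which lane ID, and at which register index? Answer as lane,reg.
c: 2->gid=2  r: 0->r8=0,tid=0,i&1=0
L=2*4+0=8  i=0*2+0=0

8,0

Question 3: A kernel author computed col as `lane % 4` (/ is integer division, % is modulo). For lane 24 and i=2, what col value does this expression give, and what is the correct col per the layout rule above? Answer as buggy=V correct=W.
`lane % 4`[24,2]->0
lane 24: gid=6 (24/4), tid=0 (24%4)
i=2: r=0*2+0+8=8, c=gid=6
col: 0 vs 6

buggy=0 correct=6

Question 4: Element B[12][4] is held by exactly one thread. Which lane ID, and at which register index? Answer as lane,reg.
18,2

c=4→G=4  r=12→rhi=1,T=2,p=0
L=4*4+2=18  i=1*2+0=2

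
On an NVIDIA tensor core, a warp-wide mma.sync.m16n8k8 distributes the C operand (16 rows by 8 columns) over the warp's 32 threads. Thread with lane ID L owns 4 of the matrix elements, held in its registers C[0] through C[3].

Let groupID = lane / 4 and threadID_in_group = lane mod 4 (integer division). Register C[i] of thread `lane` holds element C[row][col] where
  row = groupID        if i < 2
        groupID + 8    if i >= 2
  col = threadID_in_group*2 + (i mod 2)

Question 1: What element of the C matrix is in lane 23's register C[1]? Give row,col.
23: g=5,t=3
[1] (5+0,3*2+1) = (5,7)

5,7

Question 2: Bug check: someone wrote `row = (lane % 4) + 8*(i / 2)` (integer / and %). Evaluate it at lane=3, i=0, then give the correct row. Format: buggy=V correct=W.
`(lane % 4) + 8*(i / 2)`[3,0]=>3
lane 3=>3/4=0, 3 mod 4=3
i=0  r:0+0=>0  c:2·3+0=>6
row: 3 vs 0

buggy=3 correct=0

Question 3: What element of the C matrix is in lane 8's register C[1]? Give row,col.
2,1

L=8→G=8>>2=2, T=8&3=0
[1]→row 2+0=2  col 0·2+1=1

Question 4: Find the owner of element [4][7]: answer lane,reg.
19,1

r=4->g=4,rb=0  c=7->t=3,b0=1
L=4*4+3=19  i=0*2+1=1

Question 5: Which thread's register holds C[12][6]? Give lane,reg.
19,2

r=12→G=4,rhi=1  c=6→T=3,p=0
L=4*4+3=19  i=1*2+0=2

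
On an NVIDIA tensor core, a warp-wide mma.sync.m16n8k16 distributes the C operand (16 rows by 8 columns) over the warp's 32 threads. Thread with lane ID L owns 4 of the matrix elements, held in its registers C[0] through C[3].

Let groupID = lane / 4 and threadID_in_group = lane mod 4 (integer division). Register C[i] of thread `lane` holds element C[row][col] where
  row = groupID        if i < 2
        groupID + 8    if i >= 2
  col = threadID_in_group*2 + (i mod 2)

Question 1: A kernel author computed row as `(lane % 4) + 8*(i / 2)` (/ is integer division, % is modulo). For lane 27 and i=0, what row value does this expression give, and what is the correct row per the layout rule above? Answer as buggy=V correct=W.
`(lane % 4) + 8*(i / 2)`[27,0]=>3
L=27=>grp=27>>2=6, tig=27&3=3
[0]=>row 6+0=6  col 3·2+0=6
row: 3 vs 6

buggy=3 correct=6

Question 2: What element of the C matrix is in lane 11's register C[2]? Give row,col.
L=11→G=11>>2=2, T=11&3=3
[2]→row 2+8=10  col 3·2+0=6

10,6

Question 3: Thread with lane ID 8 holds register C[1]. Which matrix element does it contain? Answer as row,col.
8: gid=2,tid=0
[1] (2+0,0*2+1) = (2,1)

2,1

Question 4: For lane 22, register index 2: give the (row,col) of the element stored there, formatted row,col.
13,4

L=22=>grp=22>>2=5, tig=22&3=2
[2]=>row 5+8=13  col 2·2+0=4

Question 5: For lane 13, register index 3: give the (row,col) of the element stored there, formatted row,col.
13: grp=3,tig=1
[3] (3+8,1*2+1) = (11,3)

11,3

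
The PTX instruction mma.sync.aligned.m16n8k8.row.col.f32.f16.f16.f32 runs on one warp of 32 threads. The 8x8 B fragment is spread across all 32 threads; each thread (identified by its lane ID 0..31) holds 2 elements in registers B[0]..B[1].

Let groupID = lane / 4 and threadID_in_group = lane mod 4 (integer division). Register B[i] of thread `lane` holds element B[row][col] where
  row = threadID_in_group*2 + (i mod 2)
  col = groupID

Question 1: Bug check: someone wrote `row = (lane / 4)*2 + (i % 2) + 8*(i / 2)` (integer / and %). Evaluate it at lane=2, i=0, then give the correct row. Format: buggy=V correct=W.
buggy=0 correct=4

`(lane / 4)*2 + (i % 2) + 8*(i / 2)`[2,0]→0
2: G=0,T=2
[0] (2*2+0,0) = (4,0)
row: 0 vs 4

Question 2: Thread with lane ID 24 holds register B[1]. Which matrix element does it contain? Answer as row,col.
1,6

lane 24=>24/4=6, 24 mod 4=0
i=1  r:2·0+1=>1  c:6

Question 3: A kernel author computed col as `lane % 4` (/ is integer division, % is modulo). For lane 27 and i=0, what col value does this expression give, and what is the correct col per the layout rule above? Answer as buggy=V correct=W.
`lane % 4`[27,0]⇒3
lane 27⇒27/4=6, 27 mod 4=3
i=0  r:2·3+0⇒6  c:6
col: 3 vs 6

buggy=3 correct=6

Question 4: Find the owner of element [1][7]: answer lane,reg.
28,1

c: 7->gid=7  r: 1->tid=0,i&1=1
L=7*4+0=28  i=1=1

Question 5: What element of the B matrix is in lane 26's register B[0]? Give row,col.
4,6

lane 26: g=6 (26/4), t=2 (26%4)
i=0: r=2*2+0=4, c=g=6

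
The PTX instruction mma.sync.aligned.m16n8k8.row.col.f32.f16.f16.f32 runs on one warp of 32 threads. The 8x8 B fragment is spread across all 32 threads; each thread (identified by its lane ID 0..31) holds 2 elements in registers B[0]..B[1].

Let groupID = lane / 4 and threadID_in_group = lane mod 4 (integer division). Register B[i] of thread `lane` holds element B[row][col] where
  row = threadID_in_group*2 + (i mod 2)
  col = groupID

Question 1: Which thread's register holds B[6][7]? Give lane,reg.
c:7=>grp=7  r:6=>tig=3,lo=0
L=7*4+3=31  i=0=0

31,0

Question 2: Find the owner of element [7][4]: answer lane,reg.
c=4→G=4  r=7→T=3,p=1
L=4*4+3=19  i=1=1

19,1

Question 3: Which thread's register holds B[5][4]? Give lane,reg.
18,1

c:4=>grp=4  r:5=>tig=2,lo=1
L=4*4+2=18  i=1=1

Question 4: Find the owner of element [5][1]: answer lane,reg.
6,1

c: 1->gid=1  r: 5->tid=2,i&1=1
L=1*4+2=6  i=1=1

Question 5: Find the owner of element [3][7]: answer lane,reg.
29,1

c: 7->gid=7  r: 3->tid=1,i&1=1
L=7*4+1=29  i=1=1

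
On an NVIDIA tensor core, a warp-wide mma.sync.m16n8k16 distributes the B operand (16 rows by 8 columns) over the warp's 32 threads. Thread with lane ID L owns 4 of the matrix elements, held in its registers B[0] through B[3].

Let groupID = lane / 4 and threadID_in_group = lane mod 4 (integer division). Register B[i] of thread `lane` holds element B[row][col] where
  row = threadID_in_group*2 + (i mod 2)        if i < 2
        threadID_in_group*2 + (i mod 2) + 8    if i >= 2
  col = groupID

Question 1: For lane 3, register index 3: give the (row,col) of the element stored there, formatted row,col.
15,0

lane 3: g=0 (3/4), t=3 (3%4)
i=3: r=3*2+1+8=15, c=g=0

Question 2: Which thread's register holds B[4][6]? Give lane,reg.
26,0

c=6->g=6  r=4->rb=0,t=2,b0=0
L=6*4+2=26  i=0*2+0=0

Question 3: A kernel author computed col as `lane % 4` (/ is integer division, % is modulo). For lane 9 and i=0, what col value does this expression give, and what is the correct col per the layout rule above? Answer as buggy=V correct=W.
buggy=1 correct=2

`lane % 4`[9,0]->1
L=9->gid=9>>2=2, tid=9&3=1
[0]->row 1·2+0+0=2  col gid=2
col: 1 vs 2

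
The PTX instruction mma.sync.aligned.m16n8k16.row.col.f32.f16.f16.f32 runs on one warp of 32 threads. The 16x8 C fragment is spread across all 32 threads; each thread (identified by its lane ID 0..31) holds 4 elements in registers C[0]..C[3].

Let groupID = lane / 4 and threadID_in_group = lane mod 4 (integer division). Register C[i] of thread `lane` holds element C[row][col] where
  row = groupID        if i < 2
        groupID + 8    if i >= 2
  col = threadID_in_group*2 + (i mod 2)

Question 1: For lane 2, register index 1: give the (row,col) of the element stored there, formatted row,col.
lane 2: gid=0 (2/4), tid=2 (2%4)
i=1: r=0+0=0, c=2*2+1=5

0,5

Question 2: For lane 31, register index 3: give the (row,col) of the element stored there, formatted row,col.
15,7

lane 31: grp=7 (31/4), tig=3 (31%4)
i=3: r=7+8=15, c=3*2+1=7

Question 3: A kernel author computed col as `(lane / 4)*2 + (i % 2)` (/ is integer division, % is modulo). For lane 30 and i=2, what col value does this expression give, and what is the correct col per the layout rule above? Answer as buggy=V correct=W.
`(lane / 4)*2 + (i % 2)`[30,2]=>14
L=30=>grp=30>>2=7, tig=30&3=2
[2]=>row 7+8=15  col 2·2+0=4
col: 14 vs 4

buggy=14 correct=4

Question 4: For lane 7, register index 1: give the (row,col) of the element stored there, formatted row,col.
lane 7: g=1 (7/4), t=3 (7%4)
i=1: r=1+0=1, c=3*2+1=7

1,7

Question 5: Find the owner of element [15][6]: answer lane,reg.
r=15→G=7,rhi=1  c=6→T=3,p=0
L=7*4+3=31  i=1*2+0=2

31,2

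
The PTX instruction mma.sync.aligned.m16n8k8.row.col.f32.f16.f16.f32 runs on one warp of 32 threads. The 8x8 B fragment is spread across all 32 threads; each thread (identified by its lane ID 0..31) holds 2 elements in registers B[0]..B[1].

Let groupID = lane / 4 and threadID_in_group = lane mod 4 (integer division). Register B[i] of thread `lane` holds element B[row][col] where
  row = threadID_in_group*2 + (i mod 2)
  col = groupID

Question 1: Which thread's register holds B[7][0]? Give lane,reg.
c:0=>grp=0  r:7=>tig=3,lo=1
L=0*4+3=3  i=1=1

3,1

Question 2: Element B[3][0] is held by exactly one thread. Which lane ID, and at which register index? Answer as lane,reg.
1,1

c: 0->gid=0  r: 3->tid=1,i&1=1
L=0*4+1=1  i=1=1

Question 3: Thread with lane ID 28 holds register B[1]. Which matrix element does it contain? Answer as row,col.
1,7

28: G=7,T=0
[1] (0*2+1,7) = (1,7)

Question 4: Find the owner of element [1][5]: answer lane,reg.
20,1

c:5=>grp=5  r:1=>tig=0,lo=1
L=5*4+0=20  i=1=1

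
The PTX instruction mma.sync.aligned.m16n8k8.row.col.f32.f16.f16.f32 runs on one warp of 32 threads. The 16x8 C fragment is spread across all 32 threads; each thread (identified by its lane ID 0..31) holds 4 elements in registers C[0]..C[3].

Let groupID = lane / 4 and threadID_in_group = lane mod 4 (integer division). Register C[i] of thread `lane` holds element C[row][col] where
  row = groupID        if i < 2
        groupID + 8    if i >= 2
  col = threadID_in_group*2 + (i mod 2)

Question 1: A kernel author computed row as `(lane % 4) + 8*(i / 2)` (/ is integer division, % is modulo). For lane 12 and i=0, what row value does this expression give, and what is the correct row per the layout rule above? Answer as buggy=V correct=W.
`(lane % 4) + 8*(i / 2)`[12,0]⇒0
12: gr=3,th=0
[0] (3+0,0*2+0) = (3,0)
row: 0 vs 3

buggy=0 correct=3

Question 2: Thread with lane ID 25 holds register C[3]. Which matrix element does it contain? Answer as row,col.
14,3

lane 25⇒25/4=6, 25 mod 4=1
i=3  r:6+8⇒14  c:2·1+1⇒3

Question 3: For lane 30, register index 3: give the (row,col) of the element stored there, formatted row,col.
15,5

L=30→G=30>>2=7, T=30&3=2
[3]→row 7+8=15  col 2·2+1=5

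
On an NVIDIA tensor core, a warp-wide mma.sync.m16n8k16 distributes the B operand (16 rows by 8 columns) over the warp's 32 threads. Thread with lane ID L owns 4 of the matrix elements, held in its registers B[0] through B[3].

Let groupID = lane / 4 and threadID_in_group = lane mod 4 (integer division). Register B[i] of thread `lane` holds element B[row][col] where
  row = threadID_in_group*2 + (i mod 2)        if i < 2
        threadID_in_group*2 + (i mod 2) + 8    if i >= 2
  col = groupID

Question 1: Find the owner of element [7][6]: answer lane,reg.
c: 6->gid=6  r: 7->r8=0,tid=3,i&1=1
L=6*4+3=27  i=0*2+1=1

27,1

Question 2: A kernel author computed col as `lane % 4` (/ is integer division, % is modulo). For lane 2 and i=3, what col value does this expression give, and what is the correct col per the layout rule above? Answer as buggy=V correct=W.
buggy=2 correct=0

`lane % 4`[2,3]⇒2
L=2⇒gr=2>>2=0, th=2&3=2
[3]⇒row 2·2+1+8=13  col gr=0
col: 2 vs 0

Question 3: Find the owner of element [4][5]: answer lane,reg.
c=5->g=5  r=4->rb=0,t=2,b0=0
L=5*4+2=22  i=0*2+0=0

22,0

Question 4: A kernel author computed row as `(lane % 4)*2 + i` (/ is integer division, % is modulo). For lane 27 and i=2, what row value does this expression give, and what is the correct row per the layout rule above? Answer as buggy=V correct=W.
buggy=8 correct=14

`(lane % 4)*2 + i`[27,2]->8
27: gid=6,tid=3
[2] (3*2+0+8,6) = (14,6)
row: 8 vs 14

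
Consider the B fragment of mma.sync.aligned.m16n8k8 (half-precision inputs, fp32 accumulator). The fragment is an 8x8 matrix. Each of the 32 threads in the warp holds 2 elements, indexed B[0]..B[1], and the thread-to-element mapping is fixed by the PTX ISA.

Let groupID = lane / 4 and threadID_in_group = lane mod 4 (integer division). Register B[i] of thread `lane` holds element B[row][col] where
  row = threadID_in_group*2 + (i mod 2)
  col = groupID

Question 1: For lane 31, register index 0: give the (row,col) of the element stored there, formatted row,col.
6,7

lane 31→31/4=7, 31 mod 4=3
i=0  r:2·3+0→6  c:7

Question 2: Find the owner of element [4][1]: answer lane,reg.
6,0

c=1⇒gr=1  r=4⇒th=2,odd=0
L=1*4+2=6  i=0=0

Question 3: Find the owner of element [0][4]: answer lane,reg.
16,0

c=4->g=4  r=0->t=0,b0=0
L=4*4+0=16  i=0=0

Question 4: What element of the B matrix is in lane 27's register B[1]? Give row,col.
7,6

27: gid=6,tid=3
[1] (3*2+1,6) = (7,6)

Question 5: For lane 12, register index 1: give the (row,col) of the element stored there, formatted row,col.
1,3

lane 12: G=3 (12/4), T=0 (12%4)
i=1: r=0*2+1=1, c=G=3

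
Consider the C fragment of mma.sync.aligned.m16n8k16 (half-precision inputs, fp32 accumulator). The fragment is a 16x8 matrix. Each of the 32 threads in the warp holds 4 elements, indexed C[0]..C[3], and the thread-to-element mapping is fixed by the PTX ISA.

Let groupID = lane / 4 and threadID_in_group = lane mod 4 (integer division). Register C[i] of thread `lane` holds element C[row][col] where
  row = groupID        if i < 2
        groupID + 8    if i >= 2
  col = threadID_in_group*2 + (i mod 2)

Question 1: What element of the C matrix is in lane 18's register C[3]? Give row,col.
lane 18->18/4=4, 18 mod 4=2
i=3  r:4+8->12  c:2·2+1->5

12,5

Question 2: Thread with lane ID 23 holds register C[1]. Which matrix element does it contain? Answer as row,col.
L=23=>grp=23>>2=5, tig=23&3=3
[1]=>row 5+0=5  col 3·2+1=7

5,7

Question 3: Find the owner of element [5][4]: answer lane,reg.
r=5⇒gr=5,Rb=0  c=4⇒th=2,odd=0
L=5*4+2=22  i=0*2+0=0

22,0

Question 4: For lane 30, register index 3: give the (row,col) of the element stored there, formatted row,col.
15,5

30: g=7,t=2
[3] (7+8,2*2+1) = (15,5)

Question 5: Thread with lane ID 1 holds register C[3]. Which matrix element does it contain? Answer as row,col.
lane 1: g=0 (1/4), t=1 (1%4)
i=3: r=0+8=8, c=1*2+1=3

8,3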